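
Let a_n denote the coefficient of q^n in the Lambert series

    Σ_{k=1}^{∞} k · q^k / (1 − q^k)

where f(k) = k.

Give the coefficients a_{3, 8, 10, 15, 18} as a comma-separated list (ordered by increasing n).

[q^3] f(3)=3,f(1)=1 ⇒ 4
q^8  k|8↦f(k): 8:8 4:4 2:2 1:1  a_8=15
q^10  k|10↦f(k): 1:1 2:2 5:5 10:10  a_10=18
d|15:{15,5,3,1}  Σf=15+5+3+1=24
q^18  k|18↦f(k): 18:18 9:9 6:6 3:3 2:2 1:1  a_18=39

4, 15, 18, 24, 39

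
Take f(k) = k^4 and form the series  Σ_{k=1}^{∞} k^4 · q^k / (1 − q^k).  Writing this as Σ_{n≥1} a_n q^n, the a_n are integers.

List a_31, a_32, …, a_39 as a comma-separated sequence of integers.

q^31  k|31↦f(k): 1:1 31:923521  a_31=923522
n=32: 1·32 2·16 4·8 8·4 16·2 32·1  f→[1+16+256+4096+65536+1048576]=1118481
n=33: 1·33 3·11 11·3 33·1  f→[1+81+14641+1185921]=1200644
n=34: 34·1 17·2 2·17 1·34  f→[1336336+83521+16+1]=1419874
q^35  k|35↦f(k): 1:1 5:625 7:2401 35:1500625  a_35=1503652
[q^36] f(1)=1,f(2)=16,f(3)=81,f(4)=256,f(6)=1296,f(9)=6561,f(12)=20736,f(18)=104976,f(36)=1679616 ⇒ 1813539
[q^37] f(1)=1,f(37)=1874161 ⇒ 1874162
[q^38] f(1)=1,f(2)=16,f(19)=130321,f(38)=2085136 ⇒ 2215474
d|39:{1,3,13,39}  Σf=1+81+28561+2313441=2342084

923522, 1118481, 1200644, 1419874, 1503652, 1813539, 1874162, 2215474, 2342084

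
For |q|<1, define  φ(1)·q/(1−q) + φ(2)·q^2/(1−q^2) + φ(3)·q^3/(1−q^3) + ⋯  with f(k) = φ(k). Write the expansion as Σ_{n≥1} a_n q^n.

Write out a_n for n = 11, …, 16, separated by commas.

[q^11] φ(1)=1,φ(11)=10 ⇒ 11
n=12: 1·12 2·6 3·4 4·3 6·2 12·1  φ→[1+1+2+2+2+4]=12
n=13: 13·1 1·13  φ→[12+1]=13
q^14  k|14↦φ(k): 14:6 7:6 2:1 1:1  a_14=14
q^15  k|15↦φ(k): 1:1 3:2 5:4 15:8  a_15=15
n=16: 16·1 8·2 4·4 2·8 1·16  φ→[8+4+2+1+1]=16

11, 12, 13, 14, 15, 16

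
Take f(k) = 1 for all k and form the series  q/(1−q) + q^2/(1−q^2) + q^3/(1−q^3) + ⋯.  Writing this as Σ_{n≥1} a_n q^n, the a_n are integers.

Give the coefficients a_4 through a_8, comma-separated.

n=4: 1·4 2·2 4·1  f→[1+1+1]=3
d|5:{5,1}  Σf=1+1=2
q^6  k|6↦f(k): 1:1 2:1 3:1 6:1  a_6=4
n=7: 1·7 7·1  f→[1+1]=2
d|8:{1,2,4,8}  Σf=1+1+1+1=4

3, 2, 4, 2, 4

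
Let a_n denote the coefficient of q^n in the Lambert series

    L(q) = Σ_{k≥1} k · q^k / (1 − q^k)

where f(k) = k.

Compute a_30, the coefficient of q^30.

a_30 = 72

q^30  k|30↦f(k): 1:1 2:2 3:3 5:5 6:6 10:10 15:15 30:30  a_30=72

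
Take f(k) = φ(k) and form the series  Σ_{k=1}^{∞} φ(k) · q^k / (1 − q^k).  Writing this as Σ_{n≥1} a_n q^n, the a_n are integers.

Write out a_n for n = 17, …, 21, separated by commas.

[q^17] φ(17)=16,φ(1)=1 ⇒ 17
d|18:{18,9,6,3,2,1}  Σφ=6+6+2+2+1+1=18
d|19:{19,1}  Σφ=18+1=19
q^20  k|20↦φ(k): 20:8 10:4 5:4 4:2 2:1 1:1  a_20=20
d|21:{1,3,7,21}  Σφ=1+2+6+12=21

17, 18, 19, 20, 21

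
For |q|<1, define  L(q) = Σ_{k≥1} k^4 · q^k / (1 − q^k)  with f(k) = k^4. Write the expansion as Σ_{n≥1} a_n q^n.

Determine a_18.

q^18  k|18↦f(k): 18:104976 9:6561 6:1296 3:81 2:16 1:1  a_18=112931

a_18 = 112931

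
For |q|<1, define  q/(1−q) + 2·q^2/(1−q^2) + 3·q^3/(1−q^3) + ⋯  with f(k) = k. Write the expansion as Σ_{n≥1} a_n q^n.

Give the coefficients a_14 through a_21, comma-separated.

[q^14] f(1)=1,f(2)=2,f(7)=7,f(14)=14 ⇒ 24
n=15: 1·15 3·5 5·3 15·1  f→[1+3+5+15]=24
[q^16] f(16)=16,f(8)=8,f(4)=4,f(2)=2,f(1)=1 ⇒ 31
d|17:{17,1}  Σf=17+1=18
q^18  k|18↦f(k): 1:1 2:2 3:3 6:6 9:9 18:18  a_18=39
q^19  k|19↦f(k): 19:19 1:1  a_19=20
q^20  k|20↦f(k): 1:1 2:2 4:4 5:5 10:10 20:20  a_20=42
n=21: 1·21 3·7 7·3 21·1  f→[1+3+7+21]=32

24, 24, 31, 18, 39, 20, 42, 32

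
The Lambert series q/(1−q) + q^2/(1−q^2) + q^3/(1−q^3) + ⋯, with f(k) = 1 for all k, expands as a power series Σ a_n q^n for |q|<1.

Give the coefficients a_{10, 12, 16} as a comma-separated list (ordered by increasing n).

d|10:{1,2,5,10}  Σf=1+1+1+1=4
d|12:{12,6,4,3,2,1}  Σf=1+1+1+1+1+1=6
d|16:{16,8,4,2,1}  Σf=1+1+1+1+1=5

4, 6, 5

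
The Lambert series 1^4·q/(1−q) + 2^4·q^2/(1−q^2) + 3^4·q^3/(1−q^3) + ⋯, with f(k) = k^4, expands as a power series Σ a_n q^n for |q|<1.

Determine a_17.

a_17 = 83522

d|17:{17,1}  Σf=83521+1=83522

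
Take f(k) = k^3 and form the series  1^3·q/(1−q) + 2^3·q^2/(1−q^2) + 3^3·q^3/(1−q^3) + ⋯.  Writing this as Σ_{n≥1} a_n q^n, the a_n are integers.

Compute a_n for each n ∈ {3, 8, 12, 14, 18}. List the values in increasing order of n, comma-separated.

n=3: 1·3 3·1  f→[1+27]=28
d|8:{8,4,2,1}  Σf=512+64+8+1=585
d|12:{1,2,3,4,6,12}  Σf=1+8+27+64+216+1728=2044
[q^14] f(1)=1,f(2)=8,f(7)=343,f(14)=2744 ⇒ 3096
[q^18] f(18)=5832,f(9)=729,f(6)=216,f(3)=27,f(2)=8,f(1)=1 ⇒ 6813

28, 585, 2044, 3096, 6813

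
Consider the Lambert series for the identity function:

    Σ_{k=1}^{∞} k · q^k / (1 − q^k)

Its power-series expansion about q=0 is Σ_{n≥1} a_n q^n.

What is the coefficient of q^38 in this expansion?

a_38 = 60

n=38: 1·38 2·19 19·2 38·1  f→[1+2+19+38]=60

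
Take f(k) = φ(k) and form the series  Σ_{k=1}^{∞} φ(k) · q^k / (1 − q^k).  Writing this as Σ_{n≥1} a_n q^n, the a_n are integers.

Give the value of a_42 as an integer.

d|42:{42,21,14,7,6,3,2,1}  Σφ=12+12+6+6+2+2+1+1=42

a_42 = 42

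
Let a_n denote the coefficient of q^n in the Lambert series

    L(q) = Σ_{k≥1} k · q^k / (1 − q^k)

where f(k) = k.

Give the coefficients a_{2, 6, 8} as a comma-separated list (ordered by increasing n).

3, 12, 15

n=2: 1·2 2·1  f→[1+2]=3
d|6:{1,2,3,6}  Σf=1+2+3+6=12
q^8  k|8↦f(k): 8:8 4:4 2:2 1:1  a_8=15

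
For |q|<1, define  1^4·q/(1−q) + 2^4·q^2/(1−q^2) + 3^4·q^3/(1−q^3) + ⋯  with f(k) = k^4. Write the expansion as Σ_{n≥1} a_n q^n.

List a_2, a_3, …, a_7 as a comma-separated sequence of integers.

[q^2] f(1)=1,f(2)=16 ⇒ 17
n=3: 1·3 3·1  f→[1+81]=82
d|4:{1,2,4}  Σf=1+16+256=273
[q^5] f(1)=1,f(5)=625 ⇒ 626
q^6  k|6↦f(k): 6:1296 3:81 2:16 1:1  a_6=1394
d|7:{1,7}  Σf=1+2401=2402

17, 82, 273, 626, 1394, 2402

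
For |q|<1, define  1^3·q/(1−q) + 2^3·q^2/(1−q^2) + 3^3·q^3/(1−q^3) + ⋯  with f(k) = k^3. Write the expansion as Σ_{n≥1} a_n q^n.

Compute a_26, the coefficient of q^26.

a_26 = 19782

n=26: 1·26 2·13 13·2 26·1  f→[1+8+2197+17576]=19782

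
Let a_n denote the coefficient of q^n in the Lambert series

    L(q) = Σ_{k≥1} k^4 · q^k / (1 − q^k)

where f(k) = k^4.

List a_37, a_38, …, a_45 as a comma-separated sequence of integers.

q^37  k|37↦f(k): 1:1 37:1874161  a_37=1874162
[q^38] f(38)=2085136,f(19)=130321,f(2)=16,f(1)=1 ⇒ 2215474
n=39: 39·1 13·3 3·13 1·39  f→[2313441+28561+81+1]=2342084
[q^40] f(1)=1,f(2)=16,f(4)=256,f(5)=625,f(8)=4096,f(10)=10000,f(20)=160000,f(40)=2560000 ⇒ 2734994
[q^41] f(1)=1,f(41)=2825761 ⇒ 2825762
d|42:{42,21,14,7,6,3,2,1}  Σf=3111696+194481+38416+2401+1296+81+16+1=3348388
d|43:{43,1}  Σf=3418801+1=3418802
d|44:{44,22,11,4,2,1}  Σf=3748096+234256+14641+256+16+1=3997266
q^45  k|45↦f(k): 45:4100625 15:50625 9:6561 5:625 3:81 1:1  a_45=4158518

1874162, 2215474, 2342084, 2734994, 2825762, 3348388, 3418802, 3997266, 4158518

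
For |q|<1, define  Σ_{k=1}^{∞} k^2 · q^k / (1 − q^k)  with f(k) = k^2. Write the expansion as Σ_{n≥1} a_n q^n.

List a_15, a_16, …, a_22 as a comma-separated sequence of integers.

260, 341, 290, 455, 362, 546, 500, 610

q^15  k|15↦f(k): 1:1 3:9 5:25 15:225  a_15=260
q^16  k|16↦f(k): 16:256 8:64 4:16 2:4 1:1  a_16=341
[q^17] f(17)=289,f(1)=1 ⇒ 290
n=18: 1·18 2·9 3·6 6·3 9·2 18·1  f→[1+4+9+36+81+324]=455
q^19  k|19↦f(k): 1:1 19:361  a_19=362
d|20:{20,10,5,4,2,1}  Σf=400+100+25+16+4+1=546
n=21: 1·21 3·7 7·3 21·1  f→[1+9+49+441]=500
n=22: 1·22 2·11 11·2 22·1  f→[1+4+121+484]=610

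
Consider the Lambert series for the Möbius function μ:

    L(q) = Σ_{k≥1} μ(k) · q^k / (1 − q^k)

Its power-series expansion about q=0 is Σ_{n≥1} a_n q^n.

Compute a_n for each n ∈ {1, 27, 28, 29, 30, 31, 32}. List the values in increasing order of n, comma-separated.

1, 0, 0, 0, 0, 0, 0

[q^1] μ(1)=1 ⇒ 1
[q^27] μ(27)=0,μ(9)=0,μ(3)=-1,μ(1)=1 ⇒ 0
n=28: 28·1 14·2 7·4 4·7 2·14 1·28  μ→[0+1+(-1)+0+(-1)+1]=0
d|29:{1,29}  Σμ=1+(-1)=0
d|30:{30,15,10,6,5,3,2,1}  Σμ=(-1)+1+1+1+(-1)+(-1)+(-1)+1=0
n=31: 1·31 31·1  μ→[1+(-1)]=0
d|32:{32,16,8,4,2,1}  Σμ=0+0+0+0+(-1)+1=0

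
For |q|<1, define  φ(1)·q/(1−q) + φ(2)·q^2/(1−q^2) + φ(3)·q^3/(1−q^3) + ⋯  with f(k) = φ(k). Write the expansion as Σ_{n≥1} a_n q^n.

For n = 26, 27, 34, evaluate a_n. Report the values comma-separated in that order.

[q^26] φ(1)=1,φ(2)=1,φ(13)=12,φ(26)=12 ⇒ 26
d|27:{27,9,3,1}  Σφ=18+6+2+1=27
q^34  k|34↦φ(k): 1:1 2:1 17:16 34:16  a_34=34

26, 27, 34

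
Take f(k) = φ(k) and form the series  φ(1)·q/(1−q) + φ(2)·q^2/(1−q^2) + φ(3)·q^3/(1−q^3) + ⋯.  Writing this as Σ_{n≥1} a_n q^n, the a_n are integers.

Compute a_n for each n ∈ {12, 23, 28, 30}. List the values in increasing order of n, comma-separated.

d|12:{1,2,3,4,6,12}  Σφ=1+1+2+2+2+4=12
n=23: 23·1 1·23  φ→[22+1]=23
n=28: 1·28 2·14 4·7 7·4 14·2 28·1  φ→[1+1+2+6+6+12]=28
[q^30] φ(30)=8,φ(15)=8,φ(10)=4,φ(6)=2,φ(5)=4,φ(3)=2,φ(2)=1,φ(1)=1 ⇒ 30

12, 23, 28, 30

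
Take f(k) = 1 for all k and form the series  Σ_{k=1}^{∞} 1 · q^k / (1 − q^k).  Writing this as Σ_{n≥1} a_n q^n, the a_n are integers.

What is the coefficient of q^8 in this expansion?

a_8 = 4

d|8:{8,4,2,1}  Σf=1+1+1+1=4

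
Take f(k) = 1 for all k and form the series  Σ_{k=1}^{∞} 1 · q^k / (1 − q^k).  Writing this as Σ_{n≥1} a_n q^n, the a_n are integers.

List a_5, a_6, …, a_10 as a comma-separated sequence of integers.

n=5: 5·1 1·5  f→[1+1]=2
q^6  k|6↦f(k): 6:1 3:1 2:1 1:1  a_6=4
d|7:{7,1}  Σf=1+1=2
[q^8] f(8)=1,f(4)=1,f(2)=1,f(1)=1 ⇒ 4
d|9:{1,3,9}  Σf=1+1+1=3
q^10  k|10↦f(k): 1:1 2:1 5:1 10:1  a_10=4

2, 4, 2, 4, 3, 4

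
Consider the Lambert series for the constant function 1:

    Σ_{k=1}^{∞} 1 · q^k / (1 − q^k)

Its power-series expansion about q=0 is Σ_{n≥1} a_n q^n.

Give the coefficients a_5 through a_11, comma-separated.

d|5:{1,5}  Σf=1+1=2
n=6: 1·6 2·3 3·2 6·1  f→[1+1+1+1]=4
[q^7] f(1)=1,f(7)=1 ⇒ 2
q^8  k|8↦f(k): 8:1 4:1 2:1 1:1  a_8=4
n=9: 1·9 3·3 9·1  f→[1+1+1]=3
q^10  k|10↦f(k): 1:1 2:1 5:1 10:1  a_10=4
d|11:{11,1}  Σf=1+1=2

2, 4, 2, 4, 3, 4, 2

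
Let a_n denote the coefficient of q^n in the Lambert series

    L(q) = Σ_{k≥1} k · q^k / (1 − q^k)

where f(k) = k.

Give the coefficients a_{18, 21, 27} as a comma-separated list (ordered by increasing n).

39, 32, 40

n=18: 1·18 2·9 3·6 6·3 9·2 18·1  f→[1+2+3+6+9+18]=39
[q^21] f(21)=21,f(7)=7,f(3)=3,f(1)=1 ⇒ 32
d|27:{1,3,9,27}  Σf=1+3+9+27=40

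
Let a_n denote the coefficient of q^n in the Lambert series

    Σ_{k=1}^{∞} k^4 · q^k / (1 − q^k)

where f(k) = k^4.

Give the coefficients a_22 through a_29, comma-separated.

248914, 279842, 358258, 391251, 485554, 538084, 655746, 707282

n=22: 1·22 2·11 11·2 22·1  f→[1+16+14641+234256]=248914
[q^23] f(23)=279841,f(1)=1 ⇒ 279842
d|24:{24,12,8,6,4,3,2,1}  Σf=331776+20736+4096+1296+256+81+16+1=358258
[q^25] f(25)=390625,f(5)=625,f(1)=1 ⇒ 391251
q^26  k|26↦f(k): 1:1 2:16 13:28561 26:456976  a_26=485554
n=27: 1·27 3·9 9·3 27·1  f→[1+81+6561+531441]=538084
d|28:{1,2,4,7,14,28}  Σf=1+16+256+2401+38416+614656=655746
n=29: 1·29 29·1  f→[1+707281]=707282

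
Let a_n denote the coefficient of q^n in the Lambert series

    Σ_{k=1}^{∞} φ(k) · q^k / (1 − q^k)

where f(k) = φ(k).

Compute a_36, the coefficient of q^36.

[q^36] φ(36)=12,φ(18)=6,φ(12)=4,φ(9)=6,φ(6)=2,φ(4)=2,φ(3)=2,φ(2)=1,φ(1)=1 ⇒ 36

a_36 = 36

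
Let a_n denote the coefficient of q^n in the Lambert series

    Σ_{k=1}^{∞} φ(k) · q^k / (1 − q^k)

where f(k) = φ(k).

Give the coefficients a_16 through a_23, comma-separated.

[q^16] φ(16)=8,φ(8)=4,φ(4)=2,φ(2)=1,φ(1)=1 ⇒ 16
n=17: 17·1 1·17  φ→[16+1]=17
q^18  k|18↦φ(k): 1:1 2:1 3:2 6:2 9:6 18:6  a_18=18
q^19  k|19↦φ(k): 19:18 1:1  a_19=19
[q^20] φ(20)=8,φ(10)=4,φ(5)=4,φ(4)=2,φ(2)=1,φ(1)=1 ⇒ 20
q^21  k|21↦φ(k): 1:1 3:2 7:6 21:12  a_21=21
d|22:{1,2,11,22}  Σφ=1+1+10+10=22
n=23: 23·1 1·23  φ→[22+1]=23

16, 17, 18, 19, 20, 21, 22, 23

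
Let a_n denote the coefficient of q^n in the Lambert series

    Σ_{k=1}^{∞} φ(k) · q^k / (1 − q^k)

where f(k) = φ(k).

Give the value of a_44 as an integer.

[q^44] φ(44)=20,φ(22)=10,φ(11)=10,φ(4)=2,φ(2)=1,φ(1)=1 ⇒ 44

a_44 = 44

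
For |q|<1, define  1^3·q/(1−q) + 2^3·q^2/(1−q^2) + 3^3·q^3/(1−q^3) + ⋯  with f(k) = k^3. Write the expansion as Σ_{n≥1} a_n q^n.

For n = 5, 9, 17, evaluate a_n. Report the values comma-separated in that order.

126, 757, 4914

[q^5] f(1)=1,f(5)=125 ⇒ 126
q^9  k|9↦f(k): 9:729 3:27 1:1  a_9=757
d|17:{17,1}  Σf=4913+1=4914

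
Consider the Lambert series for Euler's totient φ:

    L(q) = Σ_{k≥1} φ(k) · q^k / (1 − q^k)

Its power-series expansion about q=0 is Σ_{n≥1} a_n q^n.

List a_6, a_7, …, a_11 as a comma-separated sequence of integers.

d|6:{1,2,3,6}  Σφ=1+1+2+2=6
n=7: 1·7 7·1  φ→[1+6]=7
[q^8] φ(1)=1,φ(2)=1,φ(4)=2,φ(8)=4 ⇒ 8
n=9: 9·1 3·3 1·9  φ→[6+2+1]=9
[q^10] φ(1)=1,φ(2)=1,φ(5)=4,φ(10)=4 ⇒ 10
[q^11] φ(1)=1,φ(11)=10 ⇒ 11

6, 7, 8, 9, 10, 11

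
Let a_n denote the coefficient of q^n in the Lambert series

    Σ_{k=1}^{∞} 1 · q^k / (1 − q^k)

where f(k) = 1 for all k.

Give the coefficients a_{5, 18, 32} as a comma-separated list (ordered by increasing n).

q^5  k|5↦f(k): 1:1 5:1  a_5=2
q^18  k|18↦f(k): 18:1 9:1 6:1 3:1 2:1 1:1  a_18=6
q^32  k|32↦f(k): 1:1 2:1 4:1 8:1 16:1 32:1  a_32=6

2, 6, 6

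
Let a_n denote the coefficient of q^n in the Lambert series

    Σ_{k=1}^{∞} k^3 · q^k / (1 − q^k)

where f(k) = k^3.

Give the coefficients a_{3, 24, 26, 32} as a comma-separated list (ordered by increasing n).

q^3  k|3↦f(k): 1:1 3:27  a_3=28
q^24  k|24↦f(k): 1:1 2:8 3:27 4:64 6:216 8:512 12:1728 24:13824  a_24=16380
d|26:{26,13,2,1}  Σf=17576+2197+8+1=19782
d|32:{1,2,4,8,16,32}  Σf=1+8+64+512+4096+32768=37449

28, 16380, 19782, 37449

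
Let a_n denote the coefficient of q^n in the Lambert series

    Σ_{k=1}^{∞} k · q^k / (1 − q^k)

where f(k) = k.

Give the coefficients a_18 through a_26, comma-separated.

39, 20, 42, 32, 36, 24, 60, 31, 42

n=18: 1·18 2·9 3·6 6·3 9·2 18·1  f→[1+2+3+6+9+18]=39
[q^19] f(19)=19,f(1)=1 ⇒ 20
q^20  k|20↦f(k): 20:20 10:10 5:5 4:4 2:2 1:1  a_20=42
n=21: 1·21 3·7 7·3 21·1  f→[1+3+7+21]=32
[q^22] f(1)=1,f(2)=2,f(11)=11,f(22)=22 ⇒ 36
[q^23] f(1)=1,f(23)=23 ⇒ 24
n=24: 1·24 2·12 3·8 4·6 6·4 8·3 12·2 24·1  f→[1+2+3+4+6+8+12+24]=60
q^25  k|25↦f(k): 1:1 5:5 25:25  a_25=31
[q^26] f(26)=26,f(13)=13,f(2)=2,f(1)=1 ⇒ 42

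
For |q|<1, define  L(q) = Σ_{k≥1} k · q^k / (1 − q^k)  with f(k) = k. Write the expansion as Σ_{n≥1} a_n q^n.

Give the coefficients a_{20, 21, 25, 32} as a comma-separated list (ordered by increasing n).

42, 32, 31, 63

[q^20] f(1)=1,f(2)=2,f(4)=4,f(5)=5,f(10)=10,f(20)=20 ⇒ 42
[q^21] f(1)=1,f(3)=3,f(7)=7,f(21)=21 ⇒ 32
n=25: 25·1 5·5 1·25  f→[25+5+1]=31
q^32  k|32↦f(k): 32:32 16:16 8:8 4:4 2:2 1:1  a_32=63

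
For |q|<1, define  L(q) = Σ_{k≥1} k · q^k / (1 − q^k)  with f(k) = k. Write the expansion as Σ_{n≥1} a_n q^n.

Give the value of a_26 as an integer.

d|26:{26,13,2,1}  Σf=26+13+2+1=42

a_26 = 42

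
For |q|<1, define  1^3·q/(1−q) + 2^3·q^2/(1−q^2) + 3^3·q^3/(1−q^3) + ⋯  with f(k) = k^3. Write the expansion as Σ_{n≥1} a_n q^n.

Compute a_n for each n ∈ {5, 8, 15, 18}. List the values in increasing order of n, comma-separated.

126, 585, 3528, 6813

[q^5] f(1)=1,f(5)=125 ⇒ 126
[q^8] f(1)=1,f(2)=8,f(4)=64,f(8)=512 ⇒ 585
[q^15] f(15)=3375,f(5)=125,f(3)=27,f(1)=1 ⇒ 3528
[q^18] f(18)=5832,f(9)=729,f(6)=216,f(3)=27,f(2)=8,f(1)=1 ⇒ 6813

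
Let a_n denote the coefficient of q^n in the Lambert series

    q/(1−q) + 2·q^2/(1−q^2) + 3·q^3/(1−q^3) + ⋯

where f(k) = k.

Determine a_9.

[q^9] f(1)=1,f(3)=3,f(9)=9 ⇒ 13

a_9 = 13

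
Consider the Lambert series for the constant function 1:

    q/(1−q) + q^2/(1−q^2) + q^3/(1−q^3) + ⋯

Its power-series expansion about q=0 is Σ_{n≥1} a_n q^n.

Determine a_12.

a_12 = 6

[q^12] f(12)=1,f(6)=1,f(4)=1,f(3)=1,f(2)=1,f(1)=1 ⇒ 6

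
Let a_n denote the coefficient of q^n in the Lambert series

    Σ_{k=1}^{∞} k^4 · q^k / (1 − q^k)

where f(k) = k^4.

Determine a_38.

n=38: 1·38 2·19 19·2 38·1  f→[1+16+130321+2085136]=2215474

a_38 = 2215474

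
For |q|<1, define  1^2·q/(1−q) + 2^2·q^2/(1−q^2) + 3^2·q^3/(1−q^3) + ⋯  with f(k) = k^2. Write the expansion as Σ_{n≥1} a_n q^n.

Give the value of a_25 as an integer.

[q^25] f(1)=1,f(5)=25,f(25)=625 ⇒ 651

a_25 = 651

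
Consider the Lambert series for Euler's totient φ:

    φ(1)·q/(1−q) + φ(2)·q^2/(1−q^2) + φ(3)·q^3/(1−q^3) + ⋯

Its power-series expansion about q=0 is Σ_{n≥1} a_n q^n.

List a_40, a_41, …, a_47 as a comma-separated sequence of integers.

q^40  k|40↦φ(k): 1:1 2:1 4:2 5:4 8:4 10:4 20:8 40:16  a_40=40
d|41:{41,1}  Σφ=40+1=41
d|42:{1,2,3,6,7,14,21,42}  Σφ=1+1+2+2+6+6+12+12=42
d|43:{1,43}  Σφ=1+42=43
n=44: 44·1 22·2 11·4 4·11 2·22 1·44  φ→[20+10+10+2+1+1]=44
n=45: 45·1 15·3 9·5 5·9 3·15 1·45  φ→[24+8+6+4+2+1]=45
q^46  k|46↦φ(k): 1:1 2:1 23:22 46:22  a_46=46
[q^47] φ(1)=1,φ(47)=46 ⇒ 47

40, 41, 42, 43, 44, 45, 46, 47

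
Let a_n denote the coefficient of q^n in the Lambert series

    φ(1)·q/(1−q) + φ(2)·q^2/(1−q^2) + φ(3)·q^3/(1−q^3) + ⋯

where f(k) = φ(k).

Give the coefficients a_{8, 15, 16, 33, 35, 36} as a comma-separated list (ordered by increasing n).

n=8: 1·8 2·4 4·2 8·1  φ→[1+1+2+4]=8
d|15:{1,3,5,15}  Σφ=1+2+4+8=15
n=16: 1·16 2·8 4·4 8·2 16·1  φ→[1+1+2+4+8]=16
q^33  k|33↦φ(k): 1:1 3:2 11:10 33:20  a_33=33
q^35  k|35↦φ(k): 35:24 7:6 5:4 1:1  a_35=35
[q^36] φ(1)=1,φ(2)=1,φ(3)=2,φ(4)=2,φ(6)=2,φ(9)=6,φ(12)=4,φ(18)=6,φ(36)=12 ⇒ 36

8, 15, 16, 33, 35, 36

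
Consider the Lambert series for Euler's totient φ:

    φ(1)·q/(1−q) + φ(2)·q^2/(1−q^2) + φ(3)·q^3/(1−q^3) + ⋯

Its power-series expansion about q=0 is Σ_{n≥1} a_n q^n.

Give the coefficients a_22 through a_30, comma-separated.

[q^22] φ(1)=1,φ(2)=1,φ(11)=10,φ(22)=10 ⇒ 22
n=23: 1·23 23·1  φ→[1+22]=23
d|24:{1,2,3,4,6,8,12,24}  Σφ=1+1+2+2+2+4+4+8=24
n=25: 25·1 5·5 1·25  φ→[20+4+1]=25
d|26:{26,13,2,1}  Σφ=12+12+1+1=26
q^27  k|27↦φ(k): 27:18 9:6 3:2 1:1  a_27=27
q^28  k|28↦φ(k): 1:1 2:1 4:2 7:6 14:6 28:12  a_28=28
[q^29] φ(29)=28,φ(1)=1 ⇒ 29
[q^30] φ(1)=1,φ(2)=1,φ(3)=2,φ(5)=4,φ(6)=2,φ(10)=4,φ(15)=8,φ(30)=8 ⇒ 30

22, 23, 24, 25, 26, 27, 28, 29, 30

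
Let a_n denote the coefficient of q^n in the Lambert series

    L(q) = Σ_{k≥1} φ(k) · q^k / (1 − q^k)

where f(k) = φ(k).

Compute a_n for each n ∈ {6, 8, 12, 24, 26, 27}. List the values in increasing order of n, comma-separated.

q^6  k|6↦φ(k): 1:1 2:1 3:2 6:2  a_6=6
d|8:{1,2,4,8}  Σφ=1+1+2+4=8
q^12  k|12↦φ(k): 1:1 2:1 3:2 4:2 6:2 12:4  a_12=12
q^24  k|24↦φ(k): 1:1 2:1 3:2 4:2 6:2 8:4 12:4 24:8  a_24=24
[q^26] φ(26)=12,φ(13)=12,φ(2)=1,φ(1)=1 ⇒ 26
[q^27] φ(27)=18,φ(9)=6,φ(3)=2,φ(1)=1 ⇒ 27

6, 8, 12, 24, 26, 27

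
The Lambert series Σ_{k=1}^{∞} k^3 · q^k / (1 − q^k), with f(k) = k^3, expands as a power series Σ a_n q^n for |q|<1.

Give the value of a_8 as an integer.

n=8: 1·8 2·4 4·2 8·1  f→[1+8+64+512]=585

a_8 = 585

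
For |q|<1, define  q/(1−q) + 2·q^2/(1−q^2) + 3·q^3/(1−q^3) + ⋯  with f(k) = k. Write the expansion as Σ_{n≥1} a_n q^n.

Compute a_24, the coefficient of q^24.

d|24:{1,2,3,4,6,8,12,24}  Σf=1+2+3+4+6+8+12+24=60

a_24 = 60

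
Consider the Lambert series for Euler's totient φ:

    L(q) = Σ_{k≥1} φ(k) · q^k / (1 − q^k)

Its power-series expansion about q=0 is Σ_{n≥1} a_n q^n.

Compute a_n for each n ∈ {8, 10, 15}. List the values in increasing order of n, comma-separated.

q^8  k|8↦φ(k): 1:1 2:1 4:2 8:4  a_8=8
d|10:{1,2,5,10}  Σφ=1+1+4+4=10
n=15: 15·1 5·3 3·5 1·15  φ→[8+4+2+1]=15

8, 10, 15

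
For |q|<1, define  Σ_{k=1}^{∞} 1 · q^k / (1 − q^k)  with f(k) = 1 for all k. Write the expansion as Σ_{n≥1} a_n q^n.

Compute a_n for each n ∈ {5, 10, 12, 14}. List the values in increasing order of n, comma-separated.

2, 4, 6, 4

d|5:{1,5}  Σf=1+1=2
n=10: 1·10 2·5 5·2 10·1  f→[1+1+1+1]=4
n=12: 12·1 6·2 4·3 3·4 2·6 1·12  f→[1+1+1+1+1+1]=6
[q^14] f(1)=1,f(2)=1,f(7)=1,f(14)=1 ⇒ 4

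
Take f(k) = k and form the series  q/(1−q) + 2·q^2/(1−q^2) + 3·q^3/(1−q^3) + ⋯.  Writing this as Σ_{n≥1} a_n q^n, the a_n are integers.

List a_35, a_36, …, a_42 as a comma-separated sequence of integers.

48, 91, 38, 60, 56, 90, 42, 96

q^35  k|35↦f(k): 35:35 7:7 5:5 1:1  a_35=48
d|36:{36,18,12,9,6,4,3,2,1}  Σf=36+18+12+9+6+4+3+2+1=91
[q^37] f(37)=37,f(1)=1 ⇒ 38
d|38:{1,2,19,38}  Σf=1+2+19+38=60
q^39  k|39↦f(k): 39:39 13:13 3:3 1:1  a_39=56
n=40: 40·1 20·2 10·4 8·5 5·8 4·10 2·20 1·40  f→[40+20+10+8+5+4+2+1]=90
[q^41] f(1)=1,f(41)=41 ⇒ 42
n=42: 42·1 21·2 14·3 7·6 6·7 3·14 2·21 1·42  f→[42+21+14+7+6+3+2+1]=96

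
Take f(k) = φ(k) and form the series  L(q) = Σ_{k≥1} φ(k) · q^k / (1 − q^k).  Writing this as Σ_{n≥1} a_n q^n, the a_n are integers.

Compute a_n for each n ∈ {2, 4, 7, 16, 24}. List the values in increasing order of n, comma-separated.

q^2  k|2↦φ(k): 1:1 2:1  a_2=2
[q^4] φ(1)=1,φ(2)=1,φ(4)=2 ⇒ 4
[q^7] φ(1)=1,φ(7)=6 ⇒ 7
d|16:{1,2,4,8,16}  Σφ=1+1+2+4+8=16
q^24  k|24↦φ(k): 24:8 12:4 8:4 6:2 4:2 3:2 2:1 1:1  a_24=24

2, 4, 7, 16, 24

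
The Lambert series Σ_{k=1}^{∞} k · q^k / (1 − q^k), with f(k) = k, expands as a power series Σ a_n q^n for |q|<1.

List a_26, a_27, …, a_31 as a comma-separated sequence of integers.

42, 40, 56, 30, 72, 32

d|26:{1,2,13,26}  Σf=1+2+13+26=42
q^27  k|27↦f(k): 27:27 9:9 3:3 1:1  a_27=40
[q^28] f(28)=28,f(14)=14,f(7)=7,f(4)=4,f(2)=2,f(1)=1 ⇒ 56
q^29  k|29↦f(k): 29:29 1:1  a_29=30
[q^30] f(1)=1,f(2)=2,f(3)=3,f(5)=5,f(6)=6,f(10)=10,f(15)=15,f(30)=30 ⇒ 72
d|31:{1,31}  Σf=1+31=32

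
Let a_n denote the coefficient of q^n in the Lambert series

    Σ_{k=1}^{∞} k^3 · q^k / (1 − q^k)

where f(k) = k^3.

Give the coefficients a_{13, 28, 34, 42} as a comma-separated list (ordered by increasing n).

2198, 25112, 44226, 86688

n=13: 13·1 1·13  f→[2197+1]=2198
d|28:{28,14,7,4,2,1}  Σf=21952+2744+343+64+8+1=25112
n=34: 34·1 17·2 2·17 1·34  f→[39304+4913+8+1]=44226
[q^42] f(1)=1,f(2)=8,f(3)=27,f(6)=216,f(7)=343,f(14)=2744,f(21)=9261,f(42)=74088 ⇒ 86688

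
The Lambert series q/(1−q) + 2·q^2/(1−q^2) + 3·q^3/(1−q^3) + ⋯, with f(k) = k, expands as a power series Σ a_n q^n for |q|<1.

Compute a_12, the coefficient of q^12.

a_12 = 28

[q^12] f(1)=1,f(2)=2,f(3)=3,f(4)=4,f(6)=6,f(12)=12 ⇒ 28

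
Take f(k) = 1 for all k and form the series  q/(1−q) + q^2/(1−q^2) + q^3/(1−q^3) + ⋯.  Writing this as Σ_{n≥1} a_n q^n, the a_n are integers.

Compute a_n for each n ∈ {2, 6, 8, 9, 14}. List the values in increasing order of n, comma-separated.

q^2  k|2↦f(k): 2:1 1:1  a_2=2
n=6: 6·1 3·2 2·3 1·6  f→[1+1+1+1]=4
d|8:{1,2,4,8}  Σf=1+1+1+1=4
q^9  k|9↦f(k): 9:1 3:1 1:1  a_9=3
q^14  k|14↦f(k): 1:1 2:1 7:1 14:1  a_14=4

2, 4, 4, 3, 4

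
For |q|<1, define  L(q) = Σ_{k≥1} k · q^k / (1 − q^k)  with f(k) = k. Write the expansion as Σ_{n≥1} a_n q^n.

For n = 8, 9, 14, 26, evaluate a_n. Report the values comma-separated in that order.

d|8:{1,2,4,8}  Σf=1+2+4+8=15
[q^9] f(1)=1,f(3)=3,f(9)=9 ⇒ 13
n=14: 1·14 2·7 7·2 14·1  f→[1+2+7+14]=24
[q^26] f(1)=1,f(2)=2,f(13)=13,f(26)=26 ⇒ 42

15, 13, 24, 42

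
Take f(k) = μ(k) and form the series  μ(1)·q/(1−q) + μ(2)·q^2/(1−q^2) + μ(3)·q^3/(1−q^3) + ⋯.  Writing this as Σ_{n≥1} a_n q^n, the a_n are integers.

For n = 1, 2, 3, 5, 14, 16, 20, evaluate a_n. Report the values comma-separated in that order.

[q^1] μ(1)=1 ⇒ 1
[q^2] μ(2)=-1,μ(1)=1 ⇒ 0
[q^3] μ(3)=-1,μ(1)=1 ⇒ 0
q^5  k|5↦μ(k): 5:-1 1:1  a_5=0
q^14  k|14↦μ(k): 1:1 2:-1 7:-1 14:1  a_14=0
q^16  k|16↦μ(k): 1:1 2:-1 4:0 8:0 16:0  a_16=0
[q^20] μ(1)=1,μ(2)=-1,μ(4)=0,μ(5)=-1,μ(10)=1,μ(20)=0 ⇒ 0

1, 0, 0, 0, 0, 0, 0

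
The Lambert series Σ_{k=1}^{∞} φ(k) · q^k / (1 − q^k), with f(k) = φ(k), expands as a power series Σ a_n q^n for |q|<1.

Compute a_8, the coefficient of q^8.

n=8: 1·8 2·4 4·2 8·1  φ→[1+1+2+4]=8

a_8 = 8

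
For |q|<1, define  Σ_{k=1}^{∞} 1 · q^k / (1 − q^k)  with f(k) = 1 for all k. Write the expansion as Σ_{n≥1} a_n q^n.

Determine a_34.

[q^34] f(34)=1,f(17)=1,f(2)=1,f(1)=1 ⇒ 4

a_34 = 4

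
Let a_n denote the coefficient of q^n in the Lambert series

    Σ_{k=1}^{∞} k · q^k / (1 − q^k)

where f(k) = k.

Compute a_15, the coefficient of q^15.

q^15  k|15↦f(k): 15:15 5:5 3:3 1:1  a_15=24

a_15 = 24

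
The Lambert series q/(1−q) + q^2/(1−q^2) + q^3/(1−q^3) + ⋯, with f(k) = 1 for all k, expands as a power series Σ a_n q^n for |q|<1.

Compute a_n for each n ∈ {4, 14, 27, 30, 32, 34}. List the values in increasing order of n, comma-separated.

q^4  k|4↦f(k): 4:1 2:1 1:1  a_4=3
q^14  k|14↦f(k): 14:1 7:1 2:1 1:1  a_14=4
q^27  k|27↦f(k): 27:1 9:1 3:1 1:1  a_27=4
[q^30] f(1)=1,f(2)=1,f(3)=1,f(5)=1,f(6)=1,f(10)=1,f(15)=1,f(30)=1 ⇒ 8
q^32  k|32↦f(k): 1:1 2:1 4:1 8:1 16:1 32:1  a_32=6
d|34:{34,17,2,1}  Σf=1+1+1+1=4

3, 4, 4, 8, 6, 4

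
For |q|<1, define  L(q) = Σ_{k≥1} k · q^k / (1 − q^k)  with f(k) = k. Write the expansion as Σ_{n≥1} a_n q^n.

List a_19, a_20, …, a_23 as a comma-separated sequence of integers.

20, 42, 32, 36, 24

n=19: 1·19 19·1  f→[1+19]=20
q^20  k|20↦f(k): 1:1 2:2 4:4 5:5 10:10 20:20  a_20=42
q^21  k|21↦f(k): 21:21 7:7 3:3 1:1  a_21=32
n=22: 22·1 11·2 2·11 1·22  f→[22+11+2+1]=36
n=23: 23·1 1·23  f→[23+1]=24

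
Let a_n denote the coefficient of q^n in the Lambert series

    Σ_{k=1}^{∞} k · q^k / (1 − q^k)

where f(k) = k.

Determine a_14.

d|14:{14,7,2,1}  Σf=14+7+2+1=24

a_14 = 24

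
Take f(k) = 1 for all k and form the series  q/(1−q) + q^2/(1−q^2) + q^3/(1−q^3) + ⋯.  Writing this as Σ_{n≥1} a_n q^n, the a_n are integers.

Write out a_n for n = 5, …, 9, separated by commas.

2, 4, 2, 4, 3

q^5  k|5↦f(k): 1:1 5:1  a_5=2
[q^6] f(1)=1,f(2)=1,f(3)=1,f(6)=1 ⇒ 4
[q^7] f(7)=1,f(1)=1 ⇒ 2
[q^8] f(1)=1,f(2)=1,f(4)=1,f(8)=1 ⇒ 4
d|9:{9,3,1}  Σf=1+1+1=3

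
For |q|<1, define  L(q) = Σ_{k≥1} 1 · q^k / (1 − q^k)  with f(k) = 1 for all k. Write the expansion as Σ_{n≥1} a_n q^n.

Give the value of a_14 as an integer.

a_14 = 4

n=14: 14·1 7·2 2·7 1·14  f→[1+1+1+1]=4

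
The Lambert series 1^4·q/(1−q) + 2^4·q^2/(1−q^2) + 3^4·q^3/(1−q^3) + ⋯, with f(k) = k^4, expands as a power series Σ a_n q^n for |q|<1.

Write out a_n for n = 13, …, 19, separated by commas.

28562, 40834, 51332, 69905, 83522, 112931, 130322

[q^13] f(13)=28561,f(1)=1 ⇒ 28562
n=14: 14·1 7·2 2·7 1·14  f→[38416+2401+16+1]=40834
[q^15] f(15)=50625,f(5)=625,f(3)=81,f(1)=1 ⇒ 51332
d|16:{1,2,4,8,16}  Σf=1+16+256+4096+65536=69905
q^17  k|17↦f(k): 17:83521 1:1  a_17=83522
d|18:{1,2,3,6,9,18}  Σf=1+16+81+1296+6561+104976=112931
d|19:{1,19}  Σf=1+130321=130322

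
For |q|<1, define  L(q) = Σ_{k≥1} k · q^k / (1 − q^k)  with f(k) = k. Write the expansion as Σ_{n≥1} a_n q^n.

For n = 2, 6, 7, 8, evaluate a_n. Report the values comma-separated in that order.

d|2:{1,2}  Σf=1+2=3
[q^6] f(6)=6,f(3)=3,f(2)=2,f(1)=1 ⇒ 12
n=7: 7·1 1·7  f→[7+1]=8
[q^8] f(8)=8,f(4)=4,f(2)=2,f(1)=1 ⇒ 15

3, 12, 8, 15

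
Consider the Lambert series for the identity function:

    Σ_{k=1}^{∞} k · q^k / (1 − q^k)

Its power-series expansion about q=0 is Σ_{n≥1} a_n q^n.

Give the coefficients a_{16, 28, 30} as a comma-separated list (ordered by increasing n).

[q^16] f(1)=1,f(2)=2,f(4)=4,f(8)=8,f(16)=16 ⇒ 31
d|28:{28,14,7,4,2,1}  Σf=28+14+7+4+2+1=56
n=30: 1·30 2·15 3·10 5·6 6·5 10·3 15·2 30·1  f→[1+2+3+5+6+10+15+30]=72

31, 56, 72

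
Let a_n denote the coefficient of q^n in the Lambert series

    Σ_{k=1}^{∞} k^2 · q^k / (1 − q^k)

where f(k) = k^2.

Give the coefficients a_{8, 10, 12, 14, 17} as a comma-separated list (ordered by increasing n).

85, 130, 210, 250, 290

q^8  k|8↦f(k): 8:64 4:16 2:4 1:1  a_8=85
d|10:{1,2,5,10}  Σf=1+4+25+100=130
q^12  k|12↦f(k): 12:144 6:36 4:16 3:9 2:4 1:1  a_12=210
n=14: 14·1 7·2 2·7 1·14  f→[196+49+4+1]=250
q^17  k|17↦f(k): 1:1 17:289  a_17=290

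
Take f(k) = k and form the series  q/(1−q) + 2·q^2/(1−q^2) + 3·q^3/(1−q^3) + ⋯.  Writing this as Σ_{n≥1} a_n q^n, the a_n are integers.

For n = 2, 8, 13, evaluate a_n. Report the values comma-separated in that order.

3, 15, 14

n=2: 2·1 1·2  f→[2+1]=3
d|8:{1,2,4,8}  Σf=1+2+4+8=15
n=13: 13·1 1·13  f→[13+1]=14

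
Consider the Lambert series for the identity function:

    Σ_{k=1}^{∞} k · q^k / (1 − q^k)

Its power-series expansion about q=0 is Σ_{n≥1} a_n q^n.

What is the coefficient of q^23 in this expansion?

a_23 = 24

d|23:{23,1}  Σf=23+1=24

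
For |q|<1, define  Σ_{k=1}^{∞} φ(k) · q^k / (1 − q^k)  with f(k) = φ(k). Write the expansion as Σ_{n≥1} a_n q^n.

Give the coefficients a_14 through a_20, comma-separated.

[q^14] φ(14)=6,φ(7)=6,φ(2)=1,φ(1)=1 ⇒ 14
[q^15] φ(15)=8,φ(5)=4,φ(3)=2,φ(1)=1 ⇒ 15
q^16  k|16↦φ(k): 16:8 8:4 4:2 2:1 1:1  a_16=16
n=17: 1·17 17·1  φ→[1+16]=17
d|18:{1,2,3,6,9,18}  Σφ=1+1+2+2+6+6=18
[q^19] φ(1)=1,φ(19)=18 ⇒ 19
d|20:{1,2,4,5,10,20}  Σφ=1+1+2+4+4+8=20

14, 15, 16, 17, 18, 19, 20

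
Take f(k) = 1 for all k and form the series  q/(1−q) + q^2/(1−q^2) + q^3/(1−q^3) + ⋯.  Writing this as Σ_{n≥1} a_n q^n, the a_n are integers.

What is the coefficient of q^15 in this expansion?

d|15:{1,3,5,15}  Σf=1+1+1+1=4

a_15 = 4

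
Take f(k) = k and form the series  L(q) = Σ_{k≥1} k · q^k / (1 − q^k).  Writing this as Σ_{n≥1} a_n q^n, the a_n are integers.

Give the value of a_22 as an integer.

d|22:{22,11,2,1}  Σf=22+11+2+1=36

a_22 = 36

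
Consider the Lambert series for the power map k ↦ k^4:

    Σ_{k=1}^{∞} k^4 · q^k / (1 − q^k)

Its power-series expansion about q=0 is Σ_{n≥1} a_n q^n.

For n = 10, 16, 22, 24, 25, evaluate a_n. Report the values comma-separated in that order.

10642, 69905, 248914, 358258, 391251

n=10: 10·1 5·2 2·5 1·10  f→[10000+625+16+1]=10642
n=16: 1·16 2·8 4·4 8·2 16·1  f→[1+16+256+4096+65536]=69905
[q^22] f(1)=1,f(2)=16,f(11)=14641,f(22)=234256 ⇒ 248914
d|24:{24,12,8,6,4,3,2,1}  Σf=331776+20736+4096+1296+256+81+16+1=358258
d|25:{25,5,1}  Σf=390625+625+1=391251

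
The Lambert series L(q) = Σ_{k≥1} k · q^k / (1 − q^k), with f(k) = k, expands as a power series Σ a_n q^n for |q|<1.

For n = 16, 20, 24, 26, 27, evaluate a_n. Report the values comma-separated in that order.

q^16  k|16↦f(k): 1:1 2:2 4:4 8:8 16:16  a_16=31
d|20:{1,2,4,5,10,20}  Σf=1+2+4+5+10+20=42
d|24:{1,2,3,4,6,8,12,24}  Σf=1+2+3+4+6+8+12+24=60
d|26:{1,2,13,26}  Σf=1+2+13+26=42
[q^27] f(27)=27,f(9)=9,f(3)=3,f(1)=1 ⇒ 40

31, 42, 60, 42, 40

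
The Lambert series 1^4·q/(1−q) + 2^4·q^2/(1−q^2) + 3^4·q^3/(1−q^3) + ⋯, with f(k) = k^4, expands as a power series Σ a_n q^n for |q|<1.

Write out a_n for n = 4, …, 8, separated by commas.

q^4  k|4↦f(k): 1:1 2:16 4:256  a_4=273
d|5:{1,5}  Σf=1+625=626
n=6: 6·1 3·2 2·3 1·6  f→[1296+81+16+1]=1394
d|7:{7,1}  Σf=2401+1=2402
d|8:{1,2,4,8}  Σf=1+16+256+4096=4369

273, 626, 1394, 2402, 4369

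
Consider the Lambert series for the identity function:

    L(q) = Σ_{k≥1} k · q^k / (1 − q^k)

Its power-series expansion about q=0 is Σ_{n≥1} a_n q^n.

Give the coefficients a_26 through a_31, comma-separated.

42, 40, 56, 30, 72, 32

n=26: 1·26 2·13 13·2 26·1  f→[1+2+13+26]=42
[q^27] f(1)=1,f(3)=3,f(9)=9,f(27)=27 ⇒ 40
n=28: 28·1 14·2 7·4 4·7 2·14 1·28  f→[28+14+7+4+2+1]=56
q^29  k|29↦f(k): 1:1 29:29  a_29=30
[q^30] f(1)=1,f(2)=2,f(3)=3,f(5)=5,f(6)=6,f(10)=10,f(15)=15,f(30)=30 ⇒ 72
[q^31] f(1)=1,f(31)=31 ⇒ 32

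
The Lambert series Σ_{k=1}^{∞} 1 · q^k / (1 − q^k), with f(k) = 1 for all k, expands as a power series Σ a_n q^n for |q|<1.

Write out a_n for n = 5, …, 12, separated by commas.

[q^5] f(5)=1,f(1)=1 ⇒ 2
q^6  k|6↦f(k): 6:1 3:1 2:1 1:1  a_6=4
q^7  k|7↦f(k): 7:1 1:1  a_7=2
n=8: 1·8 2·4 4·2 8·1  f→[1+1+1+1]=4
q^9  k|9↦f(k): 9:1 3:1 1:1  a_9=3
d|10:{1,2,5,10}  Σf=1+1+1+1=4
n=11: 1·11 11·1  f→[1+1]=2
[q^12] f(1)=1,f(2)=1,f(3)=1,f(4)=1,f(6)=1,f(12)=1 ⇒ 6

2, 4, 2, 4, 3, 4, 2, 6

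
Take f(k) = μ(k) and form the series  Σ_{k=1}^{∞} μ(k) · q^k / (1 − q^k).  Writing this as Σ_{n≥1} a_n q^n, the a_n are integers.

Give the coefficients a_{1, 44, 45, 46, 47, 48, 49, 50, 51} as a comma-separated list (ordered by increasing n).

1, 0, 0, 0, 0, 0, 0, 0, 0

[q^1] μ(1)=1 ⇒ 1
[q^44] μ(44)=0,μ(22)=1,μ(11)=-1,μ(4)=0,μ(2)=-1,μ(1)=1 ⇒ 0
d|45:{45,15,9,5,3,1}  Σμ=0+1+0+(-1)+(-1)+1=0
n=46: 1·46 2·23 23·2 46·1  μ→[1+(-1)+(-1)+1]=0
q^47  k|47↦μ(k): 1:1 47:-1  a_47=0
n=48: 48·1 24·2 16·3 12·4 8·6 6·8 4·12 3·16 2·24 1·48  μ→[0+0+0+0+0+1+0+(-1)+(-1)+1]=0
d|49:{1,7,49}  Σμ=1+(-1)+0=0
q^50  k|50↦μ(k): 50:0 25:0 10:1 5:-1 2:-1 1:1  a_50=0
d|51:{1,3,17,51}  Σμ=1+(-1)+(-1)+1=0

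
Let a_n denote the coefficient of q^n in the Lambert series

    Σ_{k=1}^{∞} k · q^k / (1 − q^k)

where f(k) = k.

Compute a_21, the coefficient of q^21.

a_21 = 32

q^21  k|21↦f(k): 1:1 3:3 7:7 21:21  a_21=32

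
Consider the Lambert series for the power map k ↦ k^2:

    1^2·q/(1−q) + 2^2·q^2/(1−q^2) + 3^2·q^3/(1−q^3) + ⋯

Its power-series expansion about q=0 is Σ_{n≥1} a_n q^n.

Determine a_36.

a_36 = 1911

[q^36] f(1)=1,f(2)=4,f(3)=9,f(4)=16,f(6)=36,f(9)=81,f(12)=144,f(18)=324,f(36)=1296 ⇒ 1911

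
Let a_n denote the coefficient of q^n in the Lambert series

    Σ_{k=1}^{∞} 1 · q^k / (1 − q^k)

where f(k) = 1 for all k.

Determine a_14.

a_14 = 4

n=14: 1·14 2·7 7·2 14·1  f→[1+1+1+1]=4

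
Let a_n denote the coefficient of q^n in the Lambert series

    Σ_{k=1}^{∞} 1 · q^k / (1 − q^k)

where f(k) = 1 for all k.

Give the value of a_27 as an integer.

a_27 = 4

q^27  k|27↦f(k): 1:1 3:1 9:1 27:1  a_27=4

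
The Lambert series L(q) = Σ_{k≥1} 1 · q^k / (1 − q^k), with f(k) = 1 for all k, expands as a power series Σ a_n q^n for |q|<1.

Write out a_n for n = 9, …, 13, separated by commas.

3, 4, 2, 6, 2

n=9: 1·9 3·3 9·1  f→[1+1+1]=3
n=10: 1·10 2·5 5·2 10·1  f→[1+1+1+1]=4
q^11  k|11↦f(k): 11:1 1:1  a_11=2
q^12  k|12↦f(k): 1:1 2:1 3:1 4:1 6:1 12:1  a_12=6
[q^13] f(1)=1,f(13)=1 ⇒ 2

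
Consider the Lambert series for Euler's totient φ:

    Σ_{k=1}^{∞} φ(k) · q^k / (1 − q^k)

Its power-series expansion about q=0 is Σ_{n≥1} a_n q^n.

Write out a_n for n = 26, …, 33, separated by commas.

n=26: 26·1 13·2 2·13 1·26  φ→[12+12+1+1]=26
n=27: 1·27 3·9 9·3 27·1  φ→[1+2+6+18]=27
q^28  k|28↦φ(k): 1:1 2:1 4:2 7:6 14:6 28:12  a_28=28
[q^29] φ(29)=28,φ(1)=1 ⇒ 29
[q^30] φ(30)=8,φ(15)=8,φ(10)=4,φ(6)=2,φ(5)=4,φ(3)=2,φ(2)=1,φ(1)=1 ⇒ 30
n=31: 31·1 1·31  φ→[30+1]=31
[q^32] φ(32)=16,φ(16)=8,φ(8)=4,φ(4)=2,φ(2)=1,φ(1)=1 ⇒ 32
n=33: 33·1 11·3 3·11 1·33  φ→[20+10+2+1]=33

26, 27, 28, 29, 30, 31, 32, 33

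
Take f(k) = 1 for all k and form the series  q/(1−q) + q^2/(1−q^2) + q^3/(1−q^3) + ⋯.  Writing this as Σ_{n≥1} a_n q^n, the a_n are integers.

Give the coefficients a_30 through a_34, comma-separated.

d|30:{30,15,10,6,5,3,2,1}  Σf=1+1+1+1+1+1+1+1=8
q^31  k|31↦f(k): 31:1 1:1  a_31=2
q^32  k|32↦f(k): 1:1 2:1 4:1 8:1 16:1 32:1  a_32=6
[q^33] f(33)=1,f(11)=1,f(3)=1,f(1)=1 ⇒ 4
d|34:{1,2,17,34}  Σf=1+1+1+1=4

8, 2, 6, 4, 4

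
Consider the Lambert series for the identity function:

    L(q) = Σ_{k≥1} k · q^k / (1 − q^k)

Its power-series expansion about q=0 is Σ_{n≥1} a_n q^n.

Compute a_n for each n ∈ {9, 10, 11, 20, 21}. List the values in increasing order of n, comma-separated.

13, 18, 12, 42, 32

[q^9] f(1)=1,f(3)=3,f(9)=9 ⇒ 13
d|10:{1,2,5,10}  Σf=1+2+5+10=18
q^11  k|11↦f(k): 11:11 1:1  a_11=12
q^20  k|20↦f(k): 20:20 10:10 5:5 4:4 2:2 1:1  a_20=42
q^21  k|21↦f(k): 21:21 7:7 3:3 1:1  a_21=32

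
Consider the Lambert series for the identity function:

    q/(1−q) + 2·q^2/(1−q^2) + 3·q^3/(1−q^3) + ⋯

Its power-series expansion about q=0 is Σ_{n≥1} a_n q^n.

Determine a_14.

d|14:{1,2,7,14}  Σf=1+2+7+14=24

a_14 = 24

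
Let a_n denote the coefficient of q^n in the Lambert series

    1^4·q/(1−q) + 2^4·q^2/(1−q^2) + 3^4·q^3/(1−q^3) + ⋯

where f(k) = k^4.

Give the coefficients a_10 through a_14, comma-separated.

10642, 14642, 22386, 28562, 40834

n=10: 1·10 2·5 5·2 10·1  f→[1+16+625+10000]=10642
q^11  k|11↦f(k): 1:1 11:14641  a_11=14642
d|12:{12,6,4,3,2,1}  Σf=20736+1296+256+81+16+1=22386
n=13: 13·1 1·13  f→[28561+1]=28562
d|14:{1,2,7,14}  Σf=1+16+2401+38416=40834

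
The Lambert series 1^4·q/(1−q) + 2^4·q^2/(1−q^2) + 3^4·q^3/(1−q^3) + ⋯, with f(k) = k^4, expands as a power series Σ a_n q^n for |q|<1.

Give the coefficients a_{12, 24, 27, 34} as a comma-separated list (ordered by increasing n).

[q^12] f(1)=1,f(2)=16,f(3)=81,f(4)=256,f(6)=1296,f(12)=20736 ⇒ 22386
n=24: 24·1 12·2 8·3 6·4 4·6 3·8 2·12 1·24  f→[331776+20736+4096+1296+256+81+16+1]=358258
n=27: 27·1 9·3 3·9 1·27  f→[531441+6561+81+1]=538084
[q^34] f(1)=1,f(2)=16,f(17)=83521,f(34)=1336336 ⇒ 1419874

22386, 358258, 538084, 1419874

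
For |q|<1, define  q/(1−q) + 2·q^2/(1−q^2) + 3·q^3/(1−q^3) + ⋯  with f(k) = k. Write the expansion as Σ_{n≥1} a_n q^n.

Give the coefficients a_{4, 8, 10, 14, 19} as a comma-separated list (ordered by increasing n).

7, 15, 18, 24, 20

q^4  k|4↦f(k): 4:4 2:2 1:1  a_4=7
[q^8] f(1)=1,f(2)=2,f(4)=4,f(8)=8 ⇒ 15
n=10: 10·1 5·2 2·5 1·10  f→[10+5+2+1]=18
q^14  k|14↦f(k): 1:1 2:2 7:7 14:14  a_14=24
q^19  k|19↦f(k): 1:1 19:19  a_19=20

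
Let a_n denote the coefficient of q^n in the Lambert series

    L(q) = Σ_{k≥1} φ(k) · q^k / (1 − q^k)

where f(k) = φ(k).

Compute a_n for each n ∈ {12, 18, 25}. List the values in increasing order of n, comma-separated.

d|12:{1,2,3,4,6,12}  Σφ=1+1+2+2+2+4=12
[q^18] φ(1)=1,φ(2)=1,φ(3)=2,φ(6)=2,φ(9)=6,φ(18)=6 ⇒ 18
d|25:{25,5,1}  Σφ=20+4+1=25

12, 18, 25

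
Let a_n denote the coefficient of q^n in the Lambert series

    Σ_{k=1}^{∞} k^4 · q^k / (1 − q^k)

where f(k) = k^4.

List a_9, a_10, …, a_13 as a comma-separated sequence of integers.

d|9:{1,3,9}  Σf=1+81+6561=6643
[q^10] f(10)=10000,f(5)=625,f(2)=16,f(1)=1 ⇒ 10642
d|11:{11,1}  Σf=14641+1=14642
q^12  k|12↦f(k): 12:20736 6:1296 4:256 3:81 2:16 1:1  a_12=22386
d|13:{1,13}  Σf=1+28561=28562

6643, 10642, 14642, 22386, 28562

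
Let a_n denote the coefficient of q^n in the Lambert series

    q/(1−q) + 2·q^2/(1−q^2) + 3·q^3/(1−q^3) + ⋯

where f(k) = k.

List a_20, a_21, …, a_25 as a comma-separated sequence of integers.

42, 32, 36, 24, 60, 31

d|20:{1,2,4,5,10,20}  Σf=1+2+4+5+10+20=42
q^21  k|21↦f(k): 1:1 3:3 7:7 21:21  a_21=32
q^22  k|22↦f(k): 22:22 11:11 2:2 1:1  a_22=36
d|23:{1,23}  Σf=1+23=24
n=24: 1·24 2·12 3·8 4·6 6·4 8·3 12·2 24·1  f→[1+2+3+4+6+8+12+24]=60
[q^25] f(25)=25,f(5)=5,f(1)=1 ⇒ 31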